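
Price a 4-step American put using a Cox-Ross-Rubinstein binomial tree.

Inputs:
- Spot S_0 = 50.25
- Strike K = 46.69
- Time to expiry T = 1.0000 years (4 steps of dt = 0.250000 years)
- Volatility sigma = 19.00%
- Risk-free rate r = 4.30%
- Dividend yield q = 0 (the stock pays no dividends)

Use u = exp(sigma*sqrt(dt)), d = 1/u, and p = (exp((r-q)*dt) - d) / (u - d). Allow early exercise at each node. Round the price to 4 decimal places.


dt = T/N = 0.250000
u = exp(sigma*sqrt(dt)) = 1.099659; d = 1/u = 0.909373
p = (exp((r-q)*dt) - d) / (u - d) = 0.533067
Discount per step: exp(-r*dt) = 0.989308
Stock lattice S(k, i) with i counting down-moves:
  k=0: S(0,0) = 50.2500
  k=1: S(1,0) = 55.2579; S(1,1) = 45.6960
  k=2: S(2,0) = 60.7648; S(2,1) = 50.2500; S(2,2) = 41.5547
  k=3: S(3,0) = 66.8205; S(3,1) = 55.2579; S(3,2) = 45.6960; S(3,3) = 37.7887
  k=4: S(4,0) = 73.4798; S(4,1) = 60.7648; S(4,2) = 50.2500; S(4,3) = 41.5547; S(4,4) = 34.3640
Terminal payoffs V(N, i) = max(K - S_T, 0):
  V(4,0) = 0.000000; V(4,1) = 0.000000; V(4,2) = 0.000000; V(4,3) = 5.135304; V(4,4) = 12.325964
Backward induction: V(k, i) = exp(-r*dt) * [p * V(k+1, i) + (1-p) * V(k+1, i+1)]; then take max(V_cont, immediate exercise) for American.
  V(3,0) = exp(-r*dt) * [p*0.000000 + (1-p)*0.000000] = 0.000000; exercise = 0.000000; V(3,0) = max -> 0.000000
  V(3,1) = exp(-r*dt) * [p*0.000000 + (1-p)*0.000000] = 0.000000; exercise = 0.000000; V(3,1) = max -> 0.000000
  V(3,2) = exp(-r*dt) * [p*0.000000 + (1-p)*5.135304] = 2.372206; exercise = 0.994010; V(3,2) = max -> 2.372206
  V(3,3) = exp(-r*dt) * [p*5.135304 + (1-p)*12.325964] = 8.402054; exercise = 8.901284; V(3,3) = max -> 8.901284
  V(2,0) = exp(-r*dt) * [p*0.000000 + (1-p)*0.000000] = 0.000000; exercise = 0.000000; V(2,0) = max -> 0.000000
  V(2,1) = exp(-r*dt) * [p*0.000000 + (1-p)*2.372206] = 1.095819; exercise = 0.000000; V(2,1) = max -> 1.095819
  V(2,2) = exp(-r*dt) * [p*2.372206 + (1-p)*8.901284] = 5.362889; exercise = 5.135304; V(2,2) = max -> 5.362889
  V(1,0) = exp(-r*dt) * [p*0.000000 + (1-p)*1.095819] = 0.506204; exercise = 0.000000; V(1,0) = max -> 0.506204
  V(1,1) = exp(-r*dt) * [p*1.095819 + (1-p)*5.362889] = 3.055236; exercise = 0.994010; V(1,1) = max -> 3.055236
  V(0,0) = exp(-r*dt) * [p*0.506204 + (1-p)*3.055236] = 1.678293; exercise = 0.000000; V(0,0) = max -> 1.678293

Answer: Price = V(0,0) = 1.6783


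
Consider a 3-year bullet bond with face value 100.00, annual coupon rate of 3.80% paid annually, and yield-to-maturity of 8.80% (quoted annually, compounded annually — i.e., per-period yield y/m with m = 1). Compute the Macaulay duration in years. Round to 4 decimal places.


Answer: Macaulay duration = 2.8832 years

Derivation:
Coupon per period c = face * coupon_rate / m = 3.800000
Periods per year m = 1; per-period yield y/m = 0.088000
Number of cashflows N = 3
Cashflows (t years, CF_t, discount factor 1/(1+y/m)^(m*t), PV):
  t = 1.0000: CF_t = 3.800000, DF = 0.919118, PV = 3.492647
  t = 2.0000: CF_t = 3.800000, DF = 0.844777, PV = 3.210154
  t = 3.0000: CF_t = 103.800000, DF = 0.776450, PV = 80.595477
Price P = sum_t PV_t = 87.298277
Macaulay numerator sum_t t * PV_t:
  t * PV_t at t = 1.0000: 3.492647
  t * PV_t at t = 2.0000: 6.420307
  t * PV_t at t = 3.0000: 241.786430
Macaulay duration D = (sum_t t * PV_t) / P = 251.699384 / 87.298277 = 2.883211


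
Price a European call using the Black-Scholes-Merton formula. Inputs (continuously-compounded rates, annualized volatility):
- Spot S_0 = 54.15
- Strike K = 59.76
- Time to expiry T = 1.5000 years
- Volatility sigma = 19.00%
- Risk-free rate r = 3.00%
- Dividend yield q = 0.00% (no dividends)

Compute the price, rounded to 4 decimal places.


d1 = (ln(S/K) + (r - q + 0.5*sigma^2) * T) / (sigma * sqrt(T)) = -0.11389512
d2 = d1 - sigma * sqrt(T) = -0.34659664
exp(-rT) = 0.95599748; exp(-qT) = 1.00000000
C = S_0 * exp(-qT) * N(d1) - K * exp(-rT) * N(d2)
N(d1) = 0.45466047; N(d2) = 0.36444718
C = 54.1500 * 1.00000000 * 0.45466047 - 59.7600 * 0.95599748 * 0.36444718 = 3.7988

Answer: Price = 3.7988


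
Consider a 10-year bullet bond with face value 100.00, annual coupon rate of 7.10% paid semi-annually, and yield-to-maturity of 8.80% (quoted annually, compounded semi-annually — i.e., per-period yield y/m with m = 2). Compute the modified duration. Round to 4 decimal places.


Coupon per period c = face * coupon_rate / m = 3.550000
Periods per year m = 2; per-period yield y/m = 0.044000
Number of cashflows N = 20
Cashflows (t years, CF_t, discount factor 1/(1+y/m)^(m*t), PV):
  t = 0.5000: CF_t = 3.550000, DF = 0.957854, PV = 3.400383
  t = 1.0000: CF_t = 3.550000, DF = 0.917485, PV = 3.257072
  t = 1.5000: CF_t = 3.550000, DF = 0.878817, PV = 3.119801
  t = 2.0000: CF_t = 3.550000, DF = 0.841779, PV = 2.988315
  t = 2.5000: CF_t = 3.550000, DF = 0.806302, PV = 2.862371
  t = 3.0000: CF_t = 3.550000, DF = 0.772320, PV = 2.741734
  t = 3.5000: CF_t = 3.550000, DF = 0.739770, PV = 2.626182
  t = 4.0000: CF_t = 3.550000, DF = 0.708592, PV = 2.515500
  t = 4.5000: CF_t = 3.550000, DF = 0.678728, PV = 2.409483
  t = 5.0000: CF_t = 3.550000, DF = 0.650122, PV = 2.307934
  t = 5.5000: CF_t = 3.550000, DF = 0.622722, PV = 2.210665
  t = 6.0000: CF_t = 3.550000, DF = 0.596477, PV = 2.117495
  t = 6.5000: CF_t = 3.550000, DF = 0.571339, PV = 2.028252
  t = 7.0000: CF_t = 3.550000, DF = 0.547259, PV = 1.942770
  t = 7.5000: CF_t = 3.550000, DF = 0.524195, PV = 1.860891
  t = 8.0000: CF_t = 3.550000, DF = 0.502102, PV = 1.782462
  t = 8.5000: CF_t = 3.550000, DF = 0.480941, PV = 1.707339
  t = 9.0000: CF_t = 3.550000, DF = 0.460671, PV = 1.635383
  t = 9.5000: CF_t = 3.550000, DF = 0.441256, PV = 1.566458
  t = 10.0000: CF_t = 103.550000, DF = 0.422659, PV = 43.766330
Price P = sum_t PV_t = 88.846820
First compute Macaulay numerator sum_t t * PV_t:
  t * PV_t at t = 0.5000: 1.700192
  t * PV_t at t = 1.0000: 3.257072
  t * PV_t at t = 1.5000: 4.679701
  t * PV_t at t = 2.0000: 5.976630
  t * PV_t at t = 2.5000: 7.155926
  t * PV_t at t = 3.0000: 8.225203
  t * PV_t at t = 3.5000: 9.191638
  t * PV_t at t = 4.0000: 10.062001
  t * PV_t at t = 4.5000: 10.842673
  t * PV_t at t = 5.0000: 11.539670
  t * PV_t at t = 5.5000: 12.158656
  t * PV_t at t = 6.0000: 12.704969
  t * PV_t at t = 6.5000: 13.183637
  t * PV_t at t = 7.0000: 13.599389
  t * PV_t at t = 7.5000: 13.956680
  t * PV_t at t = 8.0000: 14.259699
  t * PV_t at t = 8.5000: 14.512385
  t * PV_t at t = 9.0000: 14.718444
  t * PV_t at t = 9.5000: 14.881355
  t * PV_t at t = 10.0000: 437.663299
Macaulay duration D = 634.269220 / 88.846820 = 7.138907
Modified duration = D / (1 + y/m) = 7.138907 / (1 + 0.044000) = 6.838034

Answer: Modified duration = 6.8380


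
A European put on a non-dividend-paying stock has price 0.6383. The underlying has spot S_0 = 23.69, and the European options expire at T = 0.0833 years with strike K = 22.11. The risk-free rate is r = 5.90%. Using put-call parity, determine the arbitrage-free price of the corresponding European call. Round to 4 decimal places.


Answer: Call price = 2.3267

Derivation:
Put-call parity: C - P = S_0 * exp(-qT) - K * exp(-rT).
S_0 * exp(-qT) = 23.6900 * 1.00000000 = 23.69000000
K * exp(-rT) = 22.1100 * 0.99509736 = 22.00160257
C = P + S*exp(-qT) - K*exp(-rT)
C = 0.6383 + 23.69000000 - 22.00160257 = 2.3267


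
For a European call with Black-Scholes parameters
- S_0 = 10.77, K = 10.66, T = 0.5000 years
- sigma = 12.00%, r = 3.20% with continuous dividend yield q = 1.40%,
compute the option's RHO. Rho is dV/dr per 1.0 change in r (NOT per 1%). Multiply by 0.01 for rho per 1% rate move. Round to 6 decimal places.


Answer: Rho = 3.006867

Derivation:
d1 = 0.2694792479; d2 = 0.1846264342
phi(d1) = 0.3847166977; exp(-qT) = 0.9930244429; exp(-rT) = 0.9841273201
N(d2) = 0.5732389745
Rho = K*T*exp(-rT)*N(d2) = 10.6600 * 0.5000 * 0.9841273201 * 0.5732389745 = 3.006867


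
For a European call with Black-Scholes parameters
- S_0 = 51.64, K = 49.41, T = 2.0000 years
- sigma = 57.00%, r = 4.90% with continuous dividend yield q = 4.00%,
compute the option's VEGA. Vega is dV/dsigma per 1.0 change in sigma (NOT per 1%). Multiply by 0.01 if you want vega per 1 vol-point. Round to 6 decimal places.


d1 = 0.4801425409; d2 = -0.3259591897
phi(d1) = 0.3555082003; exp(-qT) = 0.9231163464; exp(-rT) = 0.9066489038
Vega = S * exp(-qT) * phi(d1) * sqrt(T) = 51.6400 * 0.9231163464 * 0.3555082003 * 1.4142135624 = 23.966648

Answer: Vega = 23.966648


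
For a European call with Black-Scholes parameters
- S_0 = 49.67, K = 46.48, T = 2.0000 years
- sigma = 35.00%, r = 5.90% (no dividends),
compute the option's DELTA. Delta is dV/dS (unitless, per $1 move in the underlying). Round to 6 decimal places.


Answer: Delta = 0.732368

Derivation:
d1 = 0.6199892389; d2 = 0.1250144921
phi(d1) = 0.3291861570; exp(-qT) = 1.0000000000; exp(-rT) = 0.8886960526
N(d1) = 0.7323675641
Delta = exp(-qT) * N(d1) = 1.0000000000 * 0.7323675641 = 0.732368


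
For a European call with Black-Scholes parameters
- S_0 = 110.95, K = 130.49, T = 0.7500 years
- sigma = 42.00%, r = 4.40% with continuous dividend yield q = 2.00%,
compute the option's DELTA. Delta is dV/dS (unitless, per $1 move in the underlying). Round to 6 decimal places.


Answer: Delta = 0.408850

Derivation:
d1 = -0.2146284397; d2 = -0.5783591093
phi(d1) = 0.3898585816; exp(-qT) = 0.9851119396; exp(-rT) = 0.9675385596
N(d1) = 0.4150285095
Delta = exp(-qT) * N(d1) = 0.9851119396 * 0.4150285095 = 0.408850


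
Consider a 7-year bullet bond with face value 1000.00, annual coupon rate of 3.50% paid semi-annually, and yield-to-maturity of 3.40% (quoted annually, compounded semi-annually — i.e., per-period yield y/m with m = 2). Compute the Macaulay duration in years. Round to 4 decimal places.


Answer: Macaulay duration = 6.2716 years

Derivation:
Coupon per period c = face * coupon_rate / m = 17.500000
Periods per year m = 2; per-period yield y/m = 0.017000
Number of cashflows N = 14
Cashflows (t years, CF_t, discount factor 1/(1+y/m)^(m*t), PV):
  t = 0.5000: CF_t = 17.500000, DF = 0.983284, PV = 17.207473
  t = 1.0000: CF_t = 17.500000, DF = 0.966848, PV = 16.919836
  t = 1.5000: CF_t = 17.500000, DF = 0.950686, PV = 16.637007
  t = 2.0000: CF_t = 17.500000, DF = 0.934795, PV = 16.358905
  t = 2.5000: CF_t = 17.500000, DF = 0.919169, PV = 16.085453
  t = 3.0000: CF_t = 17.500000, DF = 0.903804, PV = 15.816571
  t = 3.5000: CF_t = 17.500000, DF = 0.888696, PV = 15.552184
  t = 4.0000: CF_t = 17.500000, DF = 0.873841, PV = 15.292216
  t = 4.5000: CF_t = 17.500000, DF = 0.859234, PV = 15.036594
  t = 5.0000: CF_t = 17.500000, DF = 0.844871, PV = 14.785245
  t = 5.5000: CF_t = 17.500000, DF = 0.830748, PV = 14.538097
  t = 6.0000: CF_t = 17.500000, DF = 0.816862, PV = 14.295081
  t = 6.5000: CF_t = 17.500000, DF = 0.803207, PV = 14.056127
  t = 7.0000: CF_t = 1017.500000, DF = 0.789781, PV = 803.602126
Price P = sum_t PV_t = 1006.182913
Macaulay numerator sum_t t * PV_t:
  t * PV_t at t = 0.5000: 8.603736
  t * PV_t at t = 1.0000: 16.919836
  t * PV_t at t = 1.5000: 24.955510
  t * PV_t at t = 2.0000: 32.717810
  t * PV_t at t = 2.5000: 40.213631
  t * PV_t at t = 3.0000: 47.449713
  t * PV_t at t = 3.5000: 54.432643
  t * PV_t at t = 4.0000: 61.168864
  t * PV_t at t = 4.5000: 67.664673
  t * PV_t at t = 5.0000: 73.926224
  t * PV_t at t = 5.5000: 79.959534
  t * PV_t at t = 6.0000: 85.770485
  t * PV_t at t = 6.5000: 91.364823
  t * PV_t at t = 7.0000: 5625.214881
Macaulay duration D = (sum_t t * PV_t) / P = 6310.362364 / 1006.182913 = 6.271586


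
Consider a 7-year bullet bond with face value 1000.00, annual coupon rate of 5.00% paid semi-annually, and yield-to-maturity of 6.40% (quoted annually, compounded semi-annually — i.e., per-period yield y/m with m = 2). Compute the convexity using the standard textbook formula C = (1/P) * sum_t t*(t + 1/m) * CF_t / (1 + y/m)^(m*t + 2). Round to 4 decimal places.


Answer: Convexity = 39.5023

Derivation:
Coupon per period c = face * coupon_rate / m = 25.000000
Periods per year m = 2; per-period yield y/m = 0.032000
Number of cashflows N = 14
Cashflows (t years, CF_t, discount factor 1/(1+y/m)^(m*t), PV):
  t = 0.5000: CF_t = 25.000000, DF = 0.968992, PV = 24.224806
  t = 1.0000: CF_t = 25.000000, DF = 0.938946, PV = 23.473649
  t = 1.5000: CF_t = 25.000000, DF = 0.909831, PV = 22.745784
  t = 2.0000: CF_t = 25.000000, DF = 0.881620, PV = 22.040489
  t = 2.5000: CF_t = 25.000000, DF = 0.854283, PV = 21.357063
  t = 3.0000: CF_t = 25.000000, DF = 0.827793, PV = 20.694828
  t = 3.5000: CF_t = 25.000000, DF = 0.802125, PV = 20.053128
  t = 4.0000: CF_t = 25.000000, DF = 0.777253, PV = 19.431326
  t = 4.5000: CF_t = 25.000000, DF = 0.753152, PV = 18.828804
  t = 5.0000: CF_t = 25.000000, DF = 0.729799, PV = 18.244965
  t = 5.5000: CF_t = 25.000000, DF = 0.707169, PV = 17.679230
  t = 6.0000: CF_t = 25.000000, DF = 0.685241, PV = 17.131037
  t = 6.5000: CF_t = 25.000000, DF = 0.663994, PV = 16.599842
  t = 7.0000: CF_t = 1025.000000, DF = 0.643405, PV = 659.489831
Price P = sum_t PV_t = 921.994781
Convexity numerator sum_t t*(t + 1/m) * CF_t / (1+y/m)^(m*t + 2):
  t = 0.5000: term = 11.372892
  t = 1.0000: term = 33.060733
  t = 1.5000: term = 64.071188
  t = 2.0000: term = 103.474141
  t = 2.5000: term = 150.398461
  t = 3.0000: term = 204.028919
  t = 3.5000: term = 263.603255
  t = 4.0000: term = 328.409371
  t = 4.5000: term = 397.782668
  t = 5.0000: term = 471.103505
  t = 5.5000: term = 547.794773
  t = 6.0000: term = 627.319595
  t = 6.5000: term = 709.179129
  t = 7.0000: term = 32509.329486
Convexity = (1/P) * sum = 36420.928116 / 921.994781 = 39.502315


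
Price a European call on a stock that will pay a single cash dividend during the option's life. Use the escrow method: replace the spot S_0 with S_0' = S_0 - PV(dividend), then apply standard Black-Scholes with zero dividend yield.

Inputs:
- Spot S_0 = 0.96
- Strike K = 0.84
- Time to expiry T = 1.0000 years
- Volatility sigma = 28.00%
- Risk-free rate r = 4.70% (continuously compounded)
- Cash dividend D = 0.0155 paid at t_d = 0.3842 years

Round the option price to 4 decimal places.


Answer: Price = 0.1851

Derivation:
PV(D) = D * exp(-r * t_d) = 0.0155 * 0.98210466 = 0.01522262
S_0' = S_0 - PV(D) = 0.9600 - 0.01522262 = 0.94477738
d1 = (ln(S_0'/K) + (r + sigma^2/2)*T) / (sigma*sqrt(T)) = 0.72766939
d2 = d1 - sigma*sqrt(T) = 0.44766939
exp(-rT) = 0.95408740
N(d1) = 0.76659200; N(d2) = 0.67280409
C = S_0' * N(d1) - K * exp(-rT) * N(d2) = 0.94477738 * 0.76659200 - 0.8400 * 0.95408740 * 0.67280409 = 0.1851


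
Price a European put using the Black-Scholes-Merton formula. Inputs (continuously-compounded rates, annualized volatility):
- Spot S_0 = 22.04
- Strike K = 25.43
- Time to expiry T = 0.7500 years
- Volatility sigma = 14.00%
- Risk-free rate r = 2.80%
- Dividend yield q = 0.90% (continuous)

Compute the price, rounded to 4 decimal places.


Answer: Price = 3.2187

Derivation:
d1 = (ln(S/K) + (r - q + 0.5*sigma^2) * T) / (sigma * sqrt(T)) = -1.00187258
d2 = d1 - sigma * sqrt(T) = -1.12311614
exp(-rT) = 0.97921896; exp(-qT) = 0.99327273
P = K * exp(-rT) * N(-d2) - S_0 * exp(-qT) * N(-d1)
N(-d1) = 0.84179743; N(-d2) = 0.86930591
P = 25.4300 * 0.97921896 * 0.86930591 - 22.0400 * 0.99327273 * 0.84179743 = 3.2187


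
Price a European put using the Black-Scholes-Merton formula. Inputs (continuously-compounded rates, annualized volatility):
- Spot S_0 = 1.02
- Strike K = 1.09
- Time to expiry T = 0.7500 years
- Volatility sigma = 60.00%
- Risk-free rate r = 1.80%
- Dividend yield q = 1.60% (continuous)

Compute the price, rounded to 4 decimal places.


Answer: Price = 0.2489

Derivation:
d1 = (ln(S/K) + (r - q + 0.5*sigma^2) * T) / (sigma * sqrt(T)) = 0.13495549
d2 = d1 - sigma * sqrt(T) = -0.38465975
exp(-rT) = 0.98659072; exp(-qT) = 0.98807171
P = K * exp(-rT) * N(-d2) - S_0 * exp(-qT) * N(-d1)
N(-d1) = 0.44632353; N(-d2) = 0.64975524
P = 1.0900 * 0.98659072 * 0.64975524 - 1.0200 * 0.98807171 * 0.44632353 = 0.2489


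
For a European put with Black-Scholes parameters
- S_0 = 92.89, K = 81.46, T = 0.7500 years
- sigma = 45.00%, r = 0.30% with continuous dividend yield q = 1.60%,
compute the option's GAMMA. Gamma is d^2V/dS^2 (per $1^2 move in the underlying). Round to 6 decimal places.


Answer: Gamma = 0.009577

Derivation:
d1 = 0.5067631563; d2 = 0.1170517246
phi(d1) = 0.3508687765; exp(-qT) = 0.9880717129; exp(-rT) = 0.9977525294
Gamma = exp(-qT) * phi(d1) / (S * sigma * sqrt(T)) = 0.9880717129 * 0.3508687765 / (92.8900 * 0.4500 * 0.8660254038) = 0.009577


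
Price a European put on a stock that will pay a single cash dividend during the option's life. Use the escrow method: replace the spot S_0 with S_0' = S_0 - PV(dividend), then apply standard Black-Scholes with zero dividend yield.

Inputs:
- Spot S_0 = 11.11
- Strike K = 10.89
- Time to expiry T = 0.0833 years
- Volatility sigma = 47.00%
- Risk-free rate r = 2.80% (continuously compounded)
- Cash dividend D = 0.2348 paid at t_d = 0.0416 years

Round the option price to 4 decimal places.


Answer: Price = 0.5824

Derivation:
PV(D) = D * exp(-r * t_d) = 0.2348 * 0.99883588 = 0.23452666
S_0' = S_0 - PV(D) = 11.1100 - 0.23452666 = 10.87547334
d1 = (ln(S_0'/K) + (r + sigma^2/2)*T) / (sigma*sqrt(T)) = 0.07517903
d2 = d1 - sigma*sqrt(T) = -0.06047114
exp(-rT) = 0.99767032
N(-d1) = 0.47003613; N(-d2) = 0.52410980
P = K * exp(-rT) * N(-d2) - S_0' * N(-d1) = 10.8900 * 0.99767032 * 0.52410980 - 10.87547334 * 0.47003613 = 0.5824


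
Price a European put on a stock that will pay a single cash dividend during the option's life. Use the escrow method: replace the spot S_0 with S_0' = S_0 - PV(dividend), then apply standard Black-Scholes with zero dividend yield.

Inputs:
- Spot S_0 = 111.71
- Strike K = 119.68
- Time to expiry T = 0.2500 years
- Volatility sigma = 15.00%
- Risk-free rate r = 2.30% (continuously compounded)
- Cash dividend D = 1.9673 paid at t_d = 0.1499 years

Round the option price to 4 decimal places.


PV(D) = D * exp(-r * t_d) = 1.9673 * 0.99655824 = 1.96052902
S_0' = S_0 - PV(D) = 111.7100 - 1.96052902 = 109.74947098
d1 = (ln(S_0'/K) + (r + sigma^2/2)*T) / (sigma*sqrt(T)) = -1.04078377
d2 = d1 - sigma*sqrt(T) = -1.11578377
exp(-rT) = 0.99426650
N(-d1) = 0.85101204; N(-d2) = 0.86774265
P = K * exp(-rT) * N(-d2) - S_0' * N(-d1) = 119.6800 * 0.99426650 * 0.86774265 - 109.74947098 * 0.85101204 = 9.8579

Answer: Price = 9.8579


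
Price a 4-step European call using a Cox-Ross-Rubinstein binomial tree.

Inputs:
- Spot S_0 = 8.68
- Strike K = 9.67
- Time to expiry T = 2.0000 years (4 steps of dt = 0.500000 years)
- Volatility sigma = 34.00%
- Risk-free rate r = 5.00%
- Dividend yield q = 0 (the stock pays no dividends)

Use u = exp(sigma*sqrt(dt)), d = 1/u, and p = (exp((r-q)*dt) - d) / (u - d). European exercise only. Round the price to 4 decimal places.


dt = T/N = 0.500000
u = exp(sigma*sqrt(dt)) = 1.271778; d = 1/u = 0.786300
p = (exp((r-q)*dt) - d) / (u - d) = 0.492328
Discount per step: exp(-r*dt) = 0.975310
Stock lattice S(k, i) with i counting down-moves:
  k=0: S(0,0) = 8.6800
  k=1: S(1,0) = 11.0390; S(1,1) = 6.8251
  k=2: S(2,0) = 14.0392; S(2,1) = 8.6800; S(2,2) = 5.3666
  k=3: S(3,0) = 17.8548; S(3,1) = 11.0390; S(3,2) = 6.8251; S(3,3) = 4.2197
  k=4: S(4,0) = 22.7073; S(4,1) = 14.0392; S(4,2) = 8.6800; S(4,3) = 5.3666; S(4,4) = 3.3180
Terminal payoffs V(N, i) = max(S_T - K, 0):
  V(4,0) = 13.037307; V(4,1) = 4.369210; V(4,2) = 0.000000; V(4,3) = 0.000000; V(4,4) = 0.000000
Backward induction: V(k, i) = exp(-r*dt) * [p * V(k+1, i) + (1-p) * V(k+1, i+1)].
  V(3,0) = exp(-r*dt) * [p*13.037307 + (1-p)*4.369210] = 8.423519
  V(3,1) = exp(-r*dt) * [p*4.369210 + (1-p)*0.000000] = 2.097976
  V(3,2) = exp(-r*dt) * [p*0.000000 + (1-p)*0.000000] = 0.000000
  V(3,3) = exp(-r*dt) * [p*0.000000 + (1-p)*0.000000] = 0.000000
  V(2,0) = exp(-r*dt) * [p*8.423519 + (1-p)*2.097976] = 5.083531
  V(2,1) = exp(-r*dt) * [p*2.097976 + (1-p)*0.000000] = 1.007391
  V(2,2) = exp(-r*dt) * [p*0.000000 + (1-p)*0.000000] = 0.000000
  V(1,0) = exp(-r*dt) * [p*5.083531 + (1-p)*1.007391] = 2.939770
  V(1,1) = exp(-r*dt) * [p*1.007391 + (1-p)*0.000000] = 0.483722
  V(0,0) = exp(-r*dt) * [p*2.939770 + (1-p)*0.483722] = 1.651106

Answer: Price = V(0,0) = 1.6511


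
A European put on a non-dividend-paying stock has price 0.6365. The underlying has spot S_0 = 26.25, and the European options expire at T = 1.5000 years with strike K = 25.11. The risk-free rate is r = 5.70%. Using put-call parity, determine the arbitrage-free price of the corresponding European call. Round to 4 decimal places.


Put-call parity: C - P = S_0 * exp(-qT) - K * exp(-rT).
S_0 * exp(-qT) = 26.2500 * 1.00000000 = 26.25000000
K * exp(-rT) = 25.1100 * 0.91805314 = 23.05231442
C = P + S*exp(-qT) - K*exp(-rT)
C = 0.6365 + 26.25000000 - 23.05231442 = 3.8342

Answer: Call price = 3.8342


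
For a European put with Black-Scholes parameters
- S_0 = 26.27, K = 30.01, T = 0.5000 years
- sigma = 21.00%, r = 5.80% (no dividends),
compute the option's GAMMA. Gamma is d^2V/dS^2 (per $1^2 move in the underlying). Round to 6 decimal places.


d1 = -0.6268202324; d2 = -0.7753126565
phi(d1) = 0.3277873070; exp(-qT) = 1.0000000000; exp(-rT) = 0.9714164645
Gamma = exp(-qT) * phi(d1) / (S * sigma * sqrt(T)) = 1.0000000000 * 0.3277873070 / (26.2700 * 0.2100 * 0.7071067812) = 0.084029

Answer: Gamma = 0.084029


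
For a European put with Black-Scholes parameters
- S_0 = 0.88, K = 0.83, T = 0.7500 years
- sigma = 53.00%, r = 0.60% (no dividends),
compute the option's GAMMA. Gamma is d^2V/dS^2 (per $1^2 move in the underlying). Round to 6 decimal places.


Answer: Gamma = 0.923452

Derivation:
d1 = 0.3667453240; d2 = -0.0922481400
phi(d1) = 0.3729952479; exp(-qT) = 1.0000000000; exp(-rT) = 0.9955101098
Gamma = exp(-qT) * phi(d1) / (S * sigma * sqrt(T)) = 1.0000000000 * 0.3729952479 / (0.8800 * 0.5300 * 0.8660254038) = 0.923452


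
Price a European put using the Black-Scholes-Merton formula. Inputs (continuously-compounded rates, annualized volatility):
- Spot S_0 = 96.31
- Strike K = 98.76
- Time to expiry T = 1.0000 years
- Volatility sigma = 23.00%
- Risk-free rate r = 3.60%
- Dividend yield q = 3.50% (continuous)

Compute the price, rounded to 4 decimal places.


Answer: Price = 9.8007

Derivation:
d1 = (ln(S/K) + (r - q + 0.5*sigma^2) * T) / (sigma * sqrt(T)) = 0.01012822
d2 = d1 - sigma * sqrt(T) = -0.21987178
exp(-rT) = 0.96464029; exp(-qT) = 0.96560542
P = K * exp(-rT) * N(-d2) - S_0 * exp(-qT) * N(-d1)
N(-d1) = 0.49595949; N(-d2) = 0.58701449
P = 98.7600 * 0.96464029 * 0.58701449 - 96.3100 * 0.96560542 * 0.49595949 = 9.8007


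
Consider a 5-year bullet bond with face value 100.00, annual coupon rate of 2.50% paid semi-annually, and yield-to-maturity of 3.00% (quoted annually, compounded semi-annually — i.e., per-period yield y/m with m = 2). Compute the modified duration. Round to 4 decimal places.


Answer: Modified duration = 4.6574

Derivation:
Coupon per period c = face * coupon_rate / m = 1.250000
Periods per year m = 2; per-period yield y/m = 0.015000
Number of cashflows N = 10
Cashflows (t years, CF_t, discount factor 1/(1+y/m)^(m*t), PV):
  t = 0.5000: CF_t = 1.250000, DF = 0.985222, PV = 1.231527
  t = 1.0000: CF_t = 1.250000, DF = 0.970662, PV = 1.213327
  t = 1.5000: CF_t = 1.250000, DF = 0.956317, PV = 1.195396
  t = 2.0000: CF_t = 1.250000, DF = 0.942184, PV = 1.177730
  t = 2.5000: CF_t = 1.250000, DF = 0.928260, PV = 1.160325
  t = 3.0000: CF_t = 1.250000, DF = 0.914542, PV = 1.143178
  t = 3.5000: CF_t = 1.250000, DF = 0.901027, PV = 1.126283
  t = 4.0000: CF_t = 1.250000, DF = 0.887711, PV = 1.109639
  t = 4.5000: CF_t = 1.250000, DF = 0.874592, PV = 1.093240
  t = 5.0000: CF_t = 101.250000, DF = 0.861667, PV = 87.243807
Price P = sum_t PV_t = 97.694454
First compute Macaulay numerator sum_t t * PV_t:
  t * PV_t at t = 0.5000: 0.615764
  t * PV_t at t = 1.0000: 1.213327
  t * PV_t at t = 1.5000: 1.793094
  t * PV_t at t = 2.0000: 2.355461
  t * PV_t at t = 2.5000: 2.900814
  t * PV_t at t = 3.0000: 3.429533
  t * PV_t at t = 3.5000: 3.941992
  t * PV_t at t = 4.0000: 4.438556
  t * PV_t at t = 4.5000: 4.919581
  t * PV_t at t = 5.0000: 436.219036
Macaulay duration D = 461.827158 / 97.694454 = 4.727261
Modified duration = D / (1 + y/m) = 4.727261 / (1 + 0.015000) = 4.657400


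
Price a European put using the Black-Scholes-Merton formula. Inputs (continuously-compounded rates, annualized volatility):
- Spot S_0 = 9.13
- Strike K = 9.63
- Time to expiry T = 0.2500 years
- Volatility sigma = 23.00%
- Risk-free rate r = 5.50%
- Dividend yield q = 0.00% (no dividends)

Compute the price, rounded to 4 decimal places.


d1 = (ln(S/K) + (r - q + 0.5*sigma^2) * T) / (sigma * sqrt(T)) = -0.28656549
d2 = d1 - sigma * sqrt(T) = -0.40156549
exp(-rT) = 0.98634410; exp(-qT) = 1.00000000
P = K * exp(-rT) * N(-d2) - S_0 * exp(-qT) * N(-d1)
N(-d1) = 0.61277748; N(-d2) = 0.65599808
P = 9.6300 * 0.98634410 * 0.65599808 - 9.1300 * 1.00000000 * 0.61277748 = 0.6363

Answer: Price = 0.6363


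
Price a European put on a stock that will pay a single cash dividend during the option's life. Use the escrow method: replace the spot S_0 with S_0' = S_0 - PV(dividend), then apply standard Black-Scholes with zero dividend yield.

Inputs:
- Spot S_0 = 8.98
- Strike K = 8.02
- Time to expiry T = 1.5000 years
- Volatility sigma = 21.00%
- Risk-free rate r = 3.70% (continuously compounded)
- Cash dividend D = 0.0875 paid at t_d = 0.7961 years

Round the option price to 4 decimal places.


PV(D) = D * exp(-r * t_d) = 0.0875 * 0.97097389 = 0.08496022
S_0' = S_0 - PV(D) = 8.9800 - 0.08496022 = 8.89503978
d1 = (ln(S_0'/K) + (r + sigma^2/2)*T) / (sigma*sqrt(T)) = 0.74701806
d2 = d1 - sigma*sqrt(T) = 0.48982163
exp(-rT) = 0.94601202
N(-d1) = 0.22752633; N(-d2) = 0.31213006
P = K * exp(-rT) * N(-d2) - S_0' * N(-d1) = 8.0200 * 0.94601202 * 0.31213006 - 8.89503978 * 0.22752633 = 0.3443

Answer: Price = 0.3443


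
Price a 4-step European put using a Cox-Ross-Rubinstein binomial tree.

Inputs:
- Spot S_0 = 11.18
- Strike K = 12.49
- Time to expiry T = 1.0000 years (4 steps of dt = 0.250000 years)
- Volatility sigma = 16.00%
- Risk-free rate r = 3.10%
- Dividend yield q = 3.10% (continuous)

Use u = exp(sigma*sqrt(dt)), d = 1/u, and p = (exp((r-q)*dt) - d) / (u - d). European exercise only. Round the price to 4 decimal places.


Answer: Price = V(0,0) = 1.5601

Derivation:
dt = T/N = 0.250000
u = exp(sigma*sqrt(dt)) = 1.083287; d = 1/u = 0.923116
p = (exp((r-q)*dt) - d) / (u - d) = 0.480011
Discount per step: exp(-r*dt) = 0.992280
Stock lattice S(k, i) with i counting down-moves:
  k=0: S(0,0) = 11.1800
  k=1: S(1,0) = 12.1111; S(1,1) = 10.3204
  k=2: S(2,0) = 13.1199; S(2,1) = 11.1800; S(2,2) = 9.5270
  k=3: S(3,0) = 14.2126; S(3,1) = 12.1111; S(3,2) = 10.3204; S(3,3) = 8.7945
  k=4: S(4,0) = 15.3963; S(4,1) = 13.1199; S(4,2) = 11.1800; S(4,3) = 9.5270; S(4,4) = 8.1183
Terminal payoffs V(N, i) = max(K - S_T, 0):
  V(4,0) = 0.000000; V(4,1) = 0.000000; V(4,2) = 1.310000; V(4,3) = 2.963032; V(4,4) = 4.371654
Backward induction: V(k, i) = exp(-r*dt) * [p * V(k+1, i) + (1-p) * V(k+1, i+1)].
  V(3,0) = exp(-r*dt) * [p*0.000000 + (1-p)*0.000000] = 0.000000
  V(3,1) = exp(-r*dt) * [p*0.000000 + (1-p)*1.310000] = 0.675927
  V(3,2) = exp(-r*dt) * [p*1.310000 + (1-p)*2.963032] = 2.152810
  V(3,3) = exp(-r*dt) * [p*2.963032 + (1-p)*4.371654] = 3.666971
  V(2,0) = exp(-r*dt) * [p*0.000000 + (1-p)*0.675927] = 0.348762
  V(2,1) = exp(-r*dt) * [p*0.675927 + (1-p)*2.152810] = 1.432744
  V(2,2) = exp(-r*dt) * [p*2.152810 + (1-p)*3.666971] = 2.917460
  V(1,0) = exp(-r*dt) * [p*0.348762 + (1-p)*1.432744] = 0.905377
  V(1,1) = exp(-r*dt) * [p*1.432744 + (1-p)*2.917460] = 2.187759
  V(0,0) = exp(-r*dt) * [p*0.905377 + (1-p)*2.187759] = 1.560064


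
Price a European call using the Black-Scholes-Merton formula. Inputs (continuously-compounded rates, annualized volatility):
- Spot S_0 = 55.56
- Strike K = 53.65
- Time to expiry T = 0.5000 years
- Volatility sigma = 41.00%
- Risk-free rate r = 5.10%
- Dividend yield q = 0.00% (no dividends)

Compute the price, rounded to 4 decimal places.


Answer: Price = 7.9798

Derivation:
d1 = (ln(S/K) + (r - q + 0.5*sigma^2) * T) / (sigma * sqrt(T)) = 0.35357770
d2 = d1 - sigma * sqrt(T) = 0.06366392
exp(-rT) = 0.97482238; exp(-qT) = 1.00000000
C = S_0 * exp(-qT) * N(d1) - K * exp(-rT) * N(d2)
N(d1) = 0.63817231; N(d2) = 0.52538108
C = 55.5600 * 1.00000000 * 0.63817231 - 53.6500 * 0.97482238 * 0.52538108 = 7.9798


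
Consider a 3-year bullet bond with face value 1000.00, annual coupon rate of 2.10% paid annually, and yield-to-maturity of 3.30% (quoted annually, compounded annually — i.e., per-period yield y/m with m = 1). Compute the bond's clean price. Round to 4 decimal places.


Answer: Price = 966.2515

Derivation:
Coupon per period c = face * coupon_rate / m = 21.000000
Periods per year m = 1; per-period yield y/m = 0.033000
Number of cashflows N = 3
Cashflows (t years, CF_t, discount factor 1/(1+y/m)^(m*t), PV):
  t = 1.0000: CF_t = 21.000000, DF = 0.968054, PV = 20.329138
  t = 2.0000: CF_t = 21.000000, DF = 0.937129, PV = 19.679708
  t = 3.0000: CF_t = 1021.000000, DF = 0.907192, PV = 926.242656
Price P = sum_t PV_t = 966.251502


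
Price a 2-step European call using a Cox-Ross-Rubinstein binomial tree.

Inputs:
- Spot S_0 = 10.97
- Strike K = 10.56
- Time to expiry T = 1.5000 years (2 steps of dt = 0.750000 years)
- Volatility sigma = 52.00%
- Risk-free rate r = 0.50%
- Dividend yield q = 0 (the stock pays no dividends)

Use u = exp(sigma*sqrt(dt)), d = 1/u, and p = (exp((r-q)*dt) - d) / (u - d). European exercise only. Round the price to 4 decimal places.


Answer: Price = V(0,0) = 2.7184

Derivation:
dt = T/N = 0.750000
u = exp(sigma*sqrt(dt)) = 1.568835; d = 1/u = 0.637416
p = (exp((r-q)*dt) - d) / (u - d) = 0.393315
Discount per step: exp(-r*dt) = 0.996257
Stock lattice S(k, i) with i counting down-moves:
  k=0: S(0,0) = 10.9700
  k=1: S(1,0) = 17.2101; S(1,1) = 6.9925
  k=2: S(2,0) = 26.9998; S(2,1) = 10.9700; S(2,2) = 4.4571
Terminal payoffs V(N, i) = max(S_T - K, 0):
  V(2,0) = 16.439833; V(2,1) = 0.410000; V(2,2) = 0.000000
Backward induction: V(k, i) = exp(-r*dt) * [p * V(k+1, i) + (1-p) * V(k+1, i+1)].
  V(1,0) = exp(-r*dt) * [p*16.439833 + (1-p)*0.410000] = 6.689644
  V(1,1) = exp(-r*dt) * [p*0.410000 + (1-p)*0.000000] = 0.160656
  V(0,0) = exp(-r*dt) * [p*6.689644 + (1-p)*0.160656] = 2.718393


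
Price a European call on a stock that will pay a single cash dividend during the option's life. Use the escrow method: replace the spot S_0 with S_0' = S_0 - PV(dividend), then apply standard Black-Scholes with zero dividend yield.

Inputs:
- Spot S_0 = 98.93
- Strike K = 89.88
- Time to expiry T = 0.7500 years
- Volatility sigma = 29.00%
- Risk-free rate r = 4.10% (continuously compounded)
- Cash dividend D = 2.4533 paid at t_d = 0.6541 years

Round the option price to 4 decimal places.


Answer: Price = 14.6159

Derivation:
PV(D) = D * exp(-r * t_d) = 2.4533 * 0.97353831 = 2.38838154
S_0' = S_0 - PV(D) = 98.9300 - 2.38838154 = 96.54161846
d1 = (ln(S_0'/K) + (r + sigma^2/2)*T) / (sigma*sqrt(T)) = 0.53270018
d2 = d1 - sigma*sqrt(T) = 0.28155281
exp(-rT) = 0.96971797
N(d1) = 0.70287943; N(d2) = 0.61085679
C = S_0' * N(d1) - K * exp(-rT) * N(d2) = 96.54161846 * 0.70287943 - 89.8800 * 0.96971797 * 0.61085679 = 14.6159


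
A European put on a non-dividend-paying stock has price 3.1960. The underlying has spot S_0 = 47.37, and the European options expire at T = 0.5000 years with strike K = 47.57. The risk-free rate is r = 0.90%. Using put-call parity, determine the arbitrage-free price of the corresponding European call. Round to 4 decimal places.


Put-call parity: C - P = S_0 * exp(-qT) - K * exp(-rT).
S_0 * exp(-qT) = 47.3700 * 1.00000000 = 47.37000000
K * exp(-rT) = 47.5700 * 0.99551011 = 47.35641592
C = P + S*exp(-qT) - K*exp(-rT)
C = 3.1960 + 47.37000000 - 47.35641592 = 3.2096

Answer: Call price = 3.2096


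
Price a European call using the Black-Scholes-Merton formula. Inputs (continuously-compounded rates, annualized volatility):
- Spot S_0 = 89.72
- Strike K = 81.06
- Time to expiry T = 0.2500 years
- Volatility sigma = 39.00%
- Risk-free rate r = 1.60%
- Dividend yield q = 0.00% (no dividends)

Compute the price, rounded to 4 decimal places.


Answer: Price = 12.0534

Derivation:
d1 = (ln(S/K) + (r - q + 0.5*sigma^2) * T) / (sigma * sqrt(T)) = 0.63854661
d2 = d1 - sigma * sqrt(T) = 0.44354661
exp(-rT) = 0.99600799; exp(-qT) = 1.00000000
C = S_0 * exp(-qT) * N(d1) - K * exp(-rT) * N(d2)
N(d1) = 0.73844104; N(d2) = 0.67131479
C = 89.7200 * 1.00000000 * 0.73844104 - 81.0600 * 0.99600799 * 0.67131479 = 12.0534


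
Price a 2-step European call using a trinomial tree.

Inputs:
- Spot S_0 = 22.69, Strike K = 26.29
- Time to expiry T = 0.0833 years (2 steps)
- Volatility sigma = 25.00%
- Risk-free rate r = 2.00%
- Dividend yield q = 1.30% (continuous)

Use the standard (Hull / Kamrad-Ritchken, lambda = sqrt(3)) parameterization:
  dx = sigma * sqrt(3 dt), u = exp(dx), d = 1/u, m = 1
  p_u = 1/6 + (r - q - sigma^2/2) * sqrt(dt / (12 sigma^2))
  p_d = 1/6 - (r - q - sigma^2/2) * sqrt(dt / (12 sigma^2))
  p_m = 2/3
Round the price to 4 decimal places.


dt = T/N = 0.041650; dx = sigma*sqrt(3*dt) = 0.088371
u = exp(dx) = 1.092393; d = 1/u = 0.915421
p_u = 0.160952, p_m = 0.666667, p_d = 0.172381
Discount per step: exp(-r*dt) = 0.999167
Stock lattice S(k, j) with j the centered position index:
  k=0: S(0,+0) = 22.6900
  k=1: S(1,-1) = 20.7709; S(1,+0) = 22.6900; S(1,+1) = 24.7864
  k=2: S(2,-2) = 19.0141; S(2,-1) = 20.7709; S(2,+0) = 22.6900; S(2,+1) = 24.7864; S(2,+2) = 27.0765
Terminal payoffs V(N, j) = max(S_T - K, 0):
  V(2,-2) = 0.000000; V(2,-1) = 0.000000; V(2,+0) = 0.000000; V(2,+1) = 0.000000; V(2,+2) = 0.786485
Backward induction: V(k, j) = exp(-r*dt) * [p_u * V(k+1, j+1) + p_m * V(k+1, j) + p_d * V(k+1, j-1)]
  V(1,-1) = exp(-r*dt) * [p_u*0.000000 + p_m*0.000000 + p_d*0.000000] = 0.000000
  V(1,+0) = exp(-r*dt) * [p_u*0.000000 + p_m*0.000000 + p_d*0.000000] = 0.000000
  V(1,+1) = exp(-r*dt) * [p_u*0.786485 + p_m*0.000000 + p_d*0.000000] = 0.126481
  V(0,+0) = exp(-r*dt) * [p_u*0.126481 + p_m*0.000000 + p_d*0.000000] = 0.020340

Answer: Price = V(0,0) = 0.0203


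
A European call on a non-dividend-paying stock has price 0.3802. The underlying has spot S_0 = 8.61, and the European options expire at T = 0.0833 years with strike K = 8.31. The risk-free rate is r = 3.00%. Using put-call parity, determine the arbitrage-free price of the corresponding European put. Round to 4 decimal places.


Answer: Put price = 0.0595

Derivation:
Put-call parity: C - P = S_0 * exp(-qT) - K * exp(-rT).
S_0 * exp(-qT) = 8.6100 * 1.00000000 = 8.61000000
K * exp(-rT) = 8.3100 * 0.99750412 = 8.28925924
P = C - S*exp(-qT) + K*exp(-rT)
P = 0.3802 - 8.61000000 + 8.28925924 = 0.0595


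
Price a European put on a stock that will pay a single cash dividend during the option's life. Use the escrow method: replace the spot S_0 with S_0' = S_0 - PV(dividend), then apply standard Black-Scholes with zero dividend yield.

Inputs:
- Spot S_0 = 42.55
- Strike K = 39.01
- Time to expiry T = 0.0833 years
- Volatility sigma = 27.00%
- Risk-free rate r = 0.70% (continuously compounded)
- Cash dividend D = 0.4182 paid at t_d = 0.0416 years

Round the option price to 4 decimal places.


Answer: Price = 0.2653

Derivation:
PV(D) = D * exp(-r * t_d) = 0.4182 * 0.99970884 = 0.41807824
S_0' = S_0 - PV(D) = 42.5500 - 0.41807824 = 42.13192176
d1 = (ln(S_0'/K) + (r + sigma^2/2)*T) / (sigma*sqrt(T)) = 1.03439585
d2 = d1 - sigma*sqrt(T) = 0.95646916
exp(-rT) = 0.99941707
N(-d1) = 0.15047557; N(-d2) = 0.16941763
P = K * exp(-rT) * N(-d2) - S_0' * N(-d1) = 39.0100 * 0.99941707 * 0.16941763 - 42.13192176 * 0.15047557 = 0.2653


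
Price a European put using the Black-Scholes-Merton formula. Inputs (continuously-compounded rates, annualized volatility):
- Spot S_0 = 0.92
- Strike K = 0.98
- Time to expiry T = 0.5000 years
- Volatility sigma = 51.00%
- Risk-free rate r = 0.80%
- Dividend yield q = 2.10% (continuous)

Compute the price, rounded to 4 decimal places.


d1 = (ln(S/K) + (r - q + 0.5*sigma^2) * T) / (sigma * sqrt(T)) = -0.01290512
d2 = d1 - sigma * sqrt(T) = -0.37352958
exp(-rT) = 0.99600799; exp(-qT) = 0.98955493
P = K * exp(-rT) * N(-d2) - S_0 * exp(-qT) * N(-d1)
N(-d1) = 0.50514825; N(-d2) = 0.64562283
P = 0.9800 * 0.99600799 * 0.64562283 - 0.9200 * 0.98955493 * 0.50514825 = 0.1703

Answer: Price = 0.1703


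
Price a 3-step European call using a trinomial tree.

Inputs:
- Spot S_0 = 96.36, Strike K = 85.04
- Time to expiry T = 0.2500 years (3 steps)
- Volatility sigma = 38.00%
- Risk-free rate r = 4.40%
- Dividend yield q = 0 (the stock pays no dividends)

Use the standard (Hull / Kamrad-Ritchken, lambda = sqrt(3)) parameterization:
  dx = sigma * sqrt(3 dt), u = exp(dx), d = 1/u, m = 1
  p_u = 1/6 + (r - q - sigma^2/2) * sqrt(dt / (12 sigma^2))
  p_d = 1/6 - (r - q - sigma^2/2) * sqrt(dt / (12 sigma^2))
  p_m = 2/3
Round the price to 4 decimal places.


dt = T/N = 0.083333; dx = sigma*sqrt(3*dt) = 0.190000
u = exp(dx) = 1.209250; d = 1/u = 0.826959
p_u = 0.160482, p_m = 0.666667, p_d = 0.172851
Discount per step: exp(-r*dt) = 0.996340
Stock lattice S(k, j) with j the centered position index:
  k=0: S(0,+0) = 96.3600
  k=1: S(1,-1) = 79.6858; S(1,+0) = 96.3600; S(1,+1) = 116.5233
  k=2: S(2,-2) = 65.8969; S(2,-1) = 79.6858; S(2,+0) = 96.3600; S(2,+1) = 116.5233; S(2,+2) = 140.9057
  k=3: S(3,-3) = 54.4940; S(3,-2) = 65.8969; S(3,-1) = 79.6858; S(3,+0) = 96.3600; S(3,+1) = 116.5233; S(3,+2) = 140.9057; S(3,+3) = 170.3902
Terminal payoffs V(N, j) = max(S_T - K, 0):
  V(3,-3) = 0.000000; V(3,-2) = 0.000000; V(3,-1) = 0.000000; V(3,+0) = 11.320000; V(3,+1) = 31.483291; V(3,+2) = 55.865743; V(3,+3) = 85.350213
Backward induction: V(k, j) = exp(-r*dt) * [p_u * V(k+1, j+1) + p_m * V(k+1, j) + p_d * V(k+1, j-1)]
  V(2,-2) = exp(-r*dt) * [p_u*0.000000 + p_m*0.000000 + p_d*0.000000] = 0.000000
  V(2,-1) = exp(-r*dt) * [p_u*11.320000 + p_m*0.000000 + p_d*0.000000] = 1.810013
  V(2,+0) = exp(-r*dt) * [p_u*31.483291 + p_m*11.320000 + p_d*0.000000] = 12.553070
  V(2,+1) = exp(-r*dt) * [p_u*55.865743 + p_m*31.483291 + p_d*11.320000] = 31.794212
  V(2,+2) = exp(-r*dt) * [p_u*85.350213 + p_m*55.865743 + p_d*31.483291] = 56.176596
  V(1,-1) = exp(-r*dt) * [p_u*12.553070 + p_m*1.810013 + p_d*0.000000] = 3.209433
  V(1,+0) = exp(-r*dt) * [p_u*31.794212 + p_m*12.553070 + p_d*1.810013] = 13.733540
  V(1,+1) = exp(-r*dt) * [p_u*56.176596 + p_m*31.794212 + p_d*12.553070] = 32.262794
  V(0,+0) = exp(-r*dt) * [p_u*32.262794 + p_m*13.733540 + p_d*3.209433] = 14.833570

Answer: Price = V(0,0) = 14.8336


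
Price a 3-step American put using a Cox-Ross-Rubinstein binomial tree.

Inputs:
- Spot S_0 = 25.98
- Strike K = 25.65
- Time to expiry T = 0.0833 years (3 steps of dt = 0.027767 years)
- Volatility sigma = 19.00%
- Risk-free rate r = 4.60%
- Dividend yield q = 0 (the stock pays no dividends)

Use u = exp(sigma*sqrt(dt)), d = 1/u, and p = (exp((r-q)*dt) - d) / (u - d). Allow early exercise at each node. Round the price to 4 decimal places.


dt = T/N = 0.027767
u = exp(sigma*sqrt(dt)) = 1.032167; d = 1/u = 0.968836
p = (exp((r-q)*dt) - d) / (u - d) = 0.512266
Discount per step: exp(-r*dt) = 0.998724
Stock lattice S(k, i) with i counting down-moves:
  k=0: S(0,0) = 25.9800
  k=1: S(1,0) = 26.8157; S(1,1) = 25.1703
  k=2: S(2,0) = 27.6783; S(2,1) = 25.9800; S(2,2) = 24.3859
  k=3: S(3,0) = 28.5686; S(3,1) = 26.8157; S(3,2) = 25.1703; S(3,3) = 23.6260
Terminal payoffs V(N, i) = max(K - S_T, 0):
  V(3,0) = 0.000000; V(3,1) = 0.000000; V(3,2) = 0.479651; V(3,3) = 2.024042
Backward induction: V(k, i) = exp(-r*dt) * [p * V(k+1, i) + (1-p) * V(k+1, i+1)]; then take max(V_cont, immediate exercise) for American.
  V(2,0) = exp(-r*dt) * [p*0.000000 + (1-p)*0.000000] = 0.000000; exercise = 0.000000; V(2,0) = max -> 0.000000
  V(2,1) = exp(-r*dt) * [p*0.000000 + (1-p)*0.479651] = 0.233643; exercise = 0.000000; V(2,1) = max -> 0.233643
  V(2,2) = exp(-r*dt) * [p*0.479651 + (1-p)*2.024042] = 1.231329; exercise = 1.264070; V(2,2) = max -> 1.264070
  V(1,0) = exp(-r*dt) * [p*0.000000 + (1-p)*0.233643] = 0.113810; exercise = 0.000000; V(1,0) = max -> 0.113810
  V(1,1) = exp(-r*dt) * [p*0.233643 + (1-p)*1.264070] = 0.735277; exercise = 0.479651; V(1,1) = max -> 0.735277
  V(0,0) = exp(-r*dt) * [p*0.113810 + (1-p)*0.735277] = 0.416388; exercise = 0.000000; V(0,0) = max -> 0.416388

Answer: Price = V(0,0) = 0.4164
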